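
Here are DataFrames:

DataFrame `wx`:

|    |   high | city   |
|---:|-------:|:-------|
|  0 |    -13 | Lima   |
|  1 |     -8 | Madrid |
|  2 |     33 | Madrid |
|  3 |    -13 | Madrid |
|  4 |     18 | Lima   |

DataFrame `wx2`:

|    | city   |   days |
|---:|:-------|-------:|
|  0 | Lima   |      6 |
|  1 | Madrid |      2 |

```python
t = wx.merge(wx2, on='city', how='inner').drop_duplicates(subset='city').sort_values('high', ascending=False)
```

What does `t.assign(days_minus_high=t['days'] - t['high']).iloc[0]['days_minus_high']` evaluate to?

10

merge on 'city' (how='inner') → 5 rows:
   high    city  days
0   -13    Lima     6
1    -8  Madrid     2
2    33  Madrid     2
3   -13  Madrid     2
4    18    Lima     6
drop duplicate city (keep=first):
   high    city  days
0   -13    Lima     6
1    -8  Madrid     2
sort by high descending:
   high    city  days
1    -8  Madrid     2
0   -13    Lima     6
add column days_minus_high = t['days'] - t['high']:
   high    city  days  days_minus_high
1    -8  Madrid     2               10
0   -13    Lima     6               19
So iloc[0]['days_minus_high'] = 10.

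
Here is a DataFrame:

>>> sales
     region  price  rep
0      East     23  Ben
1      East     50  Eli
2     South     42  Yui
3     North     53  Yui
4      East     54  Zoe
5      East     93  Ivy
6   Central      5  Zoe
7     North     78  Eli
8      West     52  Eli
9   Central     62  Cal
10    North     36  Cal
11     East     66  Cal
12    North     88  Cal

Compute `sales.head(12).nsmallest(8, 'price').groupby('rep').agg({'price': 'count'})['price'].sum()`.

take first 12 rows:
     region  price  rep
0      East     23  Ben
1      East     50  Eli
2     South     42  Yui
3     North     53  Yui
4      East     54  Zoe
5      East     93  Ivy
6   Central      5  Zoe
7     North     78  Eli
8      West     52  Eli
9   Central     62  Cal
10    North     36  Cal
11     East     66  Cal
take 8 rows with smallest price:
     region  price  rep
6   Central      5  Zoe
0      East     23  Ben
10    North     36  Cal
2     South     42  Yui
1      East     50  Eli
8      West     52  Eli
3     North     53  Yui
4      East     54  Zoe
group by rep, count of price:
     price
rep       
Ben      1
Cal      1
Eli      2
Yui      2
Zoe      2
So sum() = 8.

8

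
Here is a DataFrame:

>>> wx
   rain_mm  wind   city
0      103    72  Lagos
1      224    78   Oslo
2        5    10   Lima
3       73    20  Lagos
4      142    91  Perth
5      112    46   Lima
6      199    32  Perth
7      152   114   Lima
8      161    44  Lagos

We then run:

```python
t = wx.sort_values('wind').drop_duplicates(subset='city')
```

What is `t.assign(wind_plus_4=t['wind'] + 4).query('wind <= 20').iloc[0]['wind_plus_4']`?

sort by wind:
   rain_mm  wind   city
2        5    10   Lima
3       73    20  Lagos
6      199    32  Perth
8      161    44  Lagos
5      112    46   Lima
0      103    72  Lagos
1      224    78   Oslo
4      142    91  Perth
7      152   114   Lima
drop duplicate city (keep=first):
   rain_mm  wind   city
2        5    10   Lima
3       73    20  Lagos
6      199    32  Perth
1      224    78   Oslo
add column wind_plus_4 = t['wind'] + 4:
   rain_mm  wind   city  wind_plus_4
2        5    10   Lima           14
3       73    20  Lagos           24
6      199    32  Perth           36
1      224    78   Oslo           82
filter rows where wind <= 20:
   rain_mm  wind   city  wind_plus_4
2        5    10   Lima           14
3       73    20  Lagos           24
value at position 0, column 'wind_plus_4' → 14

14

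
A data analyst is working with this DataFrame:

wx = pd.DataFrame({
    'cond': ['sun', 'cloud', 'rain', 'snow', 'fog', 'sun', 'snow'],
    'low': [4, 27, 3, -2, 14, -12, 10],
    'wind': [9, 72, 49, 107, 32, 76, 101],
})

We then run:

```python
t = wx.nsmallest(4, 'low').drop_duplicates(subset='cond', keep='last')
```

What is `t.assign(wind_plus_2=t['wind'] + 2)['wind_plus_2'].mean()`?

57.0

take 4 rows with smallest low:
   cond  low  wind
5   sun  -12    76
3  snow   -2   107
2  rain    3    49
0   sun    4     9
drop duplicate cond (keep=last):
   cond  low  wind
3  snow   -2   107
2  rain    3    49
0   sun    4     9
add column wind_plus_2 = t['wind'] + 2:
   cond  low  wind  wind_plus_2
3  snow   -2   107          109
2  rain    3    49           51
0   sun    4     9           11
The mean of column 'wind_plus_2' is 57.0.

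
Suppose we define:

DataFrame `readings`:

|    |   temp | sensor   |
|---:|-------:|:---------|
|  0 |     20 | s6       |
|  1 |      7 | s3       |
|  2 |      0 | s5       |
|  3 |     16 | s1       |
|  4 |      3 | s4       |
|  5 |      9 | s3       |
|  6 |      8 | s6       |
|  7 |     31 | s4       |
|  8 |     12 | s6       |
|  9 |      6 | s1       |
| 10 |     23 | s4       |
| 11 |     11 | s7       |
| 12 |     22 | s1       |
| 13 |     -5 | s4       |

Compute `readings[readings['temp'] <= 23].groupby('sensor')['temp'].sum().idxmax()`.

filter rows where temp <= 23:
    temp sensor
0     20     s6
1      7     s3
2      0     s5
3     16     s1
4      3     s4
5      9     s3
6      8     s6
8     12     s6
9      6     s1
10    23     s4
11    11     s7
12    22     s1
13    -5     s4
group by sensor, sum of temp:
sensor
s1    44
s3    16
s4    21
s5     0
s6    40
s7    11
Name: temp, dtype: int64
label with the largest value → s1

s1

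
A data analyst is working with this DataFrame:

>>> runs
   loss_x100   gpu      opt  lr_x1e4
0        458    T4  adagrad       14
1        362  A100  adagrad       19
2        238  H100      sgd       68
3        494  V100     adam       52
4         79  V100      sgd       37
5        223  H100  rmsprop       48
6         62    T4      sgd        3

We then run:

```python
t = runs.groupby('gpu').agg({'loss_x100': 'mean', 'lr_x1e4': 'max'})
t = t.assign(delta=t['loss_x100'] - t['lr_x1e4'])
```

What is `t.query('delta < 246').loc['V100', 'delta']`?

group by gpu: mean(loss_x100), max(lr_x1e4):
      loss_x100  lr_x1e4
gpu                     
A100      362.0       19
H100      230.5       68
T4        260.0       14
V100      286.5       52
add column delta = t['loss_x100'] - t['lr_x1e4']:
      loss_x100  lr_x1e4  delta
gpu                            
A100      362.0       19  343.0
H100      230.5       68  162.5
T4        260.0       14  246.0
V100      286.5       52  234.5
filter rows where delta < 246:
      loss_x100  lr_x1e4  delta
gpu                            
H100      230.5       68  162.5
V100      286.5       52  234.5
The value at row 'V100', column 'delta' is 234.5.

234.5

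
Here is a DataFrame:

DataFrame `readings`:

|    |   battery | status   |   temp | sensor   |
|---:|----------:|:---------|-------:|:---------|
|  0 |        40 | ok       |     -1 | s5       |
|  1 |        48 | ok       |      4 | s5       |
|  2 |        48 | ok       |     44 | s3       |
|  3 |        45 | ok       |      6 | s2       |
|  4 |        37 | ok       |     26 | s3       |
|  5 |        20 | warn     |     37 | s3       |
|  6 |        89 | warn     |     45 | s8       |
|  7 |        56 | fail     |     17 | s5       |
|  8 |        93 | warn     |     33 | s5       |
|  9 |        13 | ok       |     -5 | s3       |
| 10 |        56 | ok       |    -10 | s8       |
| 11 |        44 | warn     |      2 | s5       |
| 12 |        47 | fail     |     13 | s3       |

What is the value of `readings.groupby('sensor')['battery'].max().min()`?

45

group by sensor, max of battery:
sensor
s2    45
s3    48
s5    93
s8    89
Name: battery, dtype: int64
Finally, min of the resulting series = 45.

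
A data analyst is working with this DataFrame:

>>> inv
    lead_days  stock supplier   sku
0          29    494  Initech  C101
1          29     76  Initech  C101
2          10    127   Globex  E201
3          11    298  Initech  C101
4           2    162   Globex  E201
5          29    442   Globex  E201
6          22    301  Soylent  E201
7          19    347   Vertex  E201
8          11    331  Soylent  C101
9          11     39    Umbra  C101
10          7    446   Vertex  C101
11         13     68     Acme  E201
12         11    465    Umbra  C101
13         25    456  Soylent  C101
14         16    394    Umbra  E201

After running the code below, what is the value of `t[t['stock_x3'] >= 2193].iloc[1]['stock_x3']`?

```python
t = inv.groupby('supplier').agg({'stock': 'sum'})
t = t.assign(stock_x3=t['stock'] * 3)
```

group by supplier, sum of stock:
          stock
supplier       
Acme         68
Globex      731
Initech     868
Soylent    1088
Umbra       898
Vertex      793
add column stock_x3 = t['stock'] * 3:
          stock  stock_x3
supplier                 
Acme         68       204
Globex      731      2193
Initech     868      2604
Soylent    1088      3264
Umbra       898      2694
Vertex      793      2379
filter rows where stock_x3 >= 2193:
          stock  stock_x3
supplier                 
Globex      731      2193
Initech     868      2604
Soylent    1088      3264
Umbra       898      2694
Vertex      793      2379
value at position 1, column 'stock_x3' → 2604

2604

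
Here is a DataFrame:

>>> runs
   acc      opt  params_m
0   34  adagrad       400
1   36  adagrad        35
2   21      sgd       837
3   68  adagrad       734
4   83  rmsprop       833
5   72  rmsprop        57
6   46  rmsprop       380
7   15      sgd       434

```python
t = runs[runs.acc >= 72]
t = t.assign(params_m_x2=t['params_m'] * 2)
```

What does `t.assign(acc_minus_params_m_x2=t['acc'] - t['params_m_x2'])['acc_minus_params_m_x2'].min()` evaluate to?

-1583

filter rows where acc >= 72:
   acc      opt  params_m
4   83  rmsprop       833
5   72  rmsprop        57
add column params_m_x2 = t['params_m'] * 2:
   acc      opt  params_m  params_m_x2
4   83  rmsprop       833         1666
5   72  rmsprop        57          114
add column acc_minus_params_m_x2 = t['acc'] - t['params_m_x2']:
   acc      opt  params_m  params_m_x2  acc_minus_params_m_x2
4   83  rmsprop       833         1666                  -1583
5   72  rmsprop        57          114                    -42
The min of column 'acc_minus_params_m_x2' is -1583.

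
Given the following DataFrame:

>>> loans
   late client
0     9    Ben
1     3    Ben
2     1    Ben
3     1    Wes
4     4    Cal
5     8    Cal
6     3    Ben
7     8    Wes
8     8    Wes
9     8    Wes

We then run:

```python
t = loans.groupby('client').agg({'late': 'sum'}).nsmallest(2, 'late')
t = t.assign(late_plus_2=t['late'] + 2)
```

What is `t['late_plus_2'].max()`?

group by client, sum of late:
        late
client      
Ben       16
Cal       12
Wes       25
take 2 rows with smallest late:
        late
client      
Cal       12
Ben       16
add column late_plus_2 = t['late'] + 2:
        late  late_plus_2
client                   
Cal       12           14
Ben       16           18
Reading off the max of column 'late_plus_2', we get 18.

18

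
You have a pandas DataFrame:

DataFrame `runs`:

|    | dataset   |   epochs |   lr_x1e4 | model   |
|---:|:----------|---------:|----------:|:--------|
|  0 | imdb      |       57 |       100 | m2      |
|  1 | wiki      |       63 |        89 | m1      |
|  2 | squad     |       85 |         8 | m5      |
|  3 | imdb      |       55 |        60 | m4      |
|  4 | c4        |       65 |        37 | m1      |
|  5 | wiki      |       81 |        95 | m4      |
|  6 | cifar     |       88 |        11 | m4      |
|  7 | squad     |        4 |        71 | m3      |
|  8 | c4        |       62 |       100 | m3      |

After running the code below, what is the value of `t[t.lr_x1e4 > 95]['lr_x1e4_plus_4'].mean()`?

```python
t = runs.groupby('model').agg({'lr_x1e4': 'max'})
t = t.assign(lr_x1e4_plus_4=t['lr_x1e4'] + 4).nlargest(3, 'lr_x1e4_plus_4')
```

104.0

group by model, max of lr_x1e4:
       lr_x1e4
model         
m1          89
m2         100
m3         100
m4          95
m5           8
add column lr_x1e4_plus_4 = t['lr_x1e4'] + 4:
       lr_x1e4  lr_x1e4_plus_4
model                         
m1          89              93
m2         100             104
m3         100             104
m4          95              99
m5           8              12
take 3 rows with largest lr_x1e4_plus_4:
       lr_x1e4  lr_x1e4_plus_4
model                         
m2         100             104
m3         100             104
m4          95              99
filter rows where lr_x1e4 > 95:
       lr_x1e4  lr_x1e4_plus_4
model                         
m2         100             104
m3         100             104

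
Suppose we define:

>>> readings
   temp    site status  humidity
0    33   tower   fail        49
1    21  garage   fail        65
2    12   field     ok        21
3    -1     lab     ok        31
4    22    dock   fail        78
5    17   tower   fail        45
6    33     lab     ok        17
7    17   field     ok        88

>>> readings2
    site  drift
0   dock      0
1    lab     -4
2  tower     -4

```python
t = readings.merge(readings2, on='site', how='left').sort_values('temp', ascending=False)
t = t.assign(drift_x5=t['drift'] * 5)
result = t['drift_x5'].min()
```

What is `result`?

merge on 'site' (how='left') → 8 rows:
   temp    site status  humidity  drift
0    33   tower   fail        49   -4.0
1    21  garage   fail        65    NaN
2    12   field     ok        21    NaN
3    -1     lab     ok        31   -4.0
4    22    dock   fail        78    0.0
5    17   tower   fail        45   -4.0
6    33     lab     ok        17   -4.0
7    17   field     ok        88    NaN
sort by temp descending:
   temp    site status  humidity  drift
0    33   tower   fail        49   -4.0
6    33     lab     ok        17   -4.0
4    22    dock   fail        78    0.0
1    21  garage   fail        65    NaN
5    17   tower   fail        45   -4.0
7    17   field     ok        88    NaN
2    12   field     ok        21    NaN
3    -1     lab     ok        31   -4.0
add column drift_x5 = t['drift'] * 5:
   temp    site status  humidity  drift  drift_x5
0    33   tower   fail        49   -4.0     -20.0
6    33     lab     ok        17   -4.0     -20.0
4    22    dock   fail        78    0.0       0.0
1    21  garage   fail        65    NaN       NaN
5    17   tower   fail        45   -4.0     -20.0
7    17   field     ok        88    NaN       NaN
2    12   field     ok        21    NaN       NaN
3    -1     lab     ok        31   -4.0     -20.0
Finally, min of column 'drift_x5' = -20.0.

-20.0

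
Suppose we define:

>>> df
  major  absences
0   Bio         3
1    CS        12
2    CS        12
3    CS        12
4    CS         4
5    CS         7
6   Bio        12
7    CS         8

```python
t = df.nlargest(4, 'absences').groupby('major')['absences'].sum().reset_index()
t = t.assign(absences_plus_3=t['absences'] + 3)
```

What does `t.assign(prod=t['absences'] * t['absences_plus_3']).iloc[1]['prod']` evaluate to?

1404

take 4 rows with largest absences:
  major  absences
1    CS        12
2    CS        12
3    CS        12
6   Bio        12
group by major, sum of absences:
major
Bio    12
CS     36
Name: absences, dtype: int64
reset_index():
  major  absences
0   Bio        12
1    CS        36
add column absences_plus_3 = t['absences'] + 3:
  major  absences  absences_plus_3
0   Bio        12               15
1    CS        36               39
add column prod = t['absences'] * t['absences_plus_3']:
  major  absences  absences_plus_3  prod
0   Bio        12               15   180
1    CS        36               39  1404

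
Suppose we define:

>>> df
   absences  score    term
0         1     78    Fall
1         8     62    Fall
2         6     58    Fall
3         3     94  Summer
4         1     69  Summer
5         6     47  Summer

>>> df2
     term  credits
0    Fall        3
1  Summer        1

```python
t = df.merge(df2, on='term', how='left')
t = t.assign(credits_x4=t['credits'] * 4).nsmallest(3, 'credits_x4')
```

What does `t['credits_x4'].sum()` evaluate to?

merge on 'term' (how='left') → 6 rows:
   absences  score    term  credits
0         1     78    Fall        3
1         8     62    Fall        3
2         6     58    Fall        3
3         3     94  Summer        1
4         1     69  Summer        1
5         6     47  Summer        1
add column credits_x4 = t['credits'] * 4:
   absences  score    term  credits  credits_x4
0         1     78    Fall        3          12
1         8     62    Fall        3          12
2         6     58    Fall        3          12
3         3     94  Summer        1           4
4         1     69  Summer        1           4
5         6     47  Summer        1           4
take 3 rows with smallest credits_x4:
   absences  score    term  credits  credits_x4
3         3     94  Summer        1           4
4         1     69  Summer        1           4
5         6     47  Summer        1           4
So sum() = 12.

12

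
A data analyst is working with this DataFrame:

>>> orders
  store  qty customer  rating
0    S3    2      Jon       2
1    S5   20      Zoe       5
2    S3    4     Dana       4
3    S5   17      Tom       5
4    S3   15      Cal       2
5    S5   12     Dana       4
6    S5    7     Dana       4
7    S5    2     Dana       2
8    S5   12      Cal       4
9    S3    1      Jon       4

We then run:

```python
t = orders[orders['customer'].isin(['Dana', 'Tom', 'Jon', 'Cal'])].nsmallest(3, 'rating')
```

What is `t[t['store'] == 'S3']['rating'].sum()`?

4

filter rows where customer in ['Dana', 'Tom', 'Jon', 'Cal']:
  store  qty customer  rating
0    S3    2      Jon       2
2    S3    4     Dana       4
3    S5   17      Tom       5
4    S3   15      Cal       2
5    S5   12     Dana       4
6    S5    7     Dana       4
7    S5    2     Dana       2
8    S5   12      Cal       4
9    S3    1      Jon       4
take 3 rows with smallest rating:
  store  qty customer  rating
0    S3    2      Jon       2
4    S3   15      Cal       2
7    S5    2     Dana       2
filter rows where store == 'S3':
  store  qty customer  rating
0    S3    2      Jon       2
4    S3   15      Cal       2
Reading off the sum of column 'rating', we get 4.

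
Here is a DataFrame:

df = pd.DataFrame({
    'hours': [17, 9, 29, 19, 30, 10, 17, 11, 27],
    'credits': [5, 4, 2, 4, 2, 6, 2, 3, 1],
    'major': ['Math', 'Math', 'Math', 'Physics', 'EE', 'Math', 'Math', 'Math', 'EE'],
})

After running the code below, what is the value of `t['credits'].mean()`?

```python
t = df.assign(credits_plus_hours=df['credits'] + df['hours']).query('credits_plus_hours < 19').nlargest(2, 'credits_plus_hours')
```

4.5

add column credits_plus_hours = df['credits'] + df['hours']:
   hours  credits    major  credits_plus_hours
0     17        5     Math                  22
1      9        4     Math                  13
2     29        2     Math                  31
3     19        4  Physics                  23
4     30        2       EE                  32
5     10        6     Math                  16
6     17        2     Math                  19
7     11        3     Math                  14
8     27        1       EE                  28
filter rows where credits_plus_hours < 19:
   hours  credits major  credits_plus_hours
1      9        4  Math                  13
5     10        6  Math                  16
7     11        3  Math                  14
take 2 rows with largest credits_plus_hours:
   hours  credits major  credits_plus_hours
5     10        6  Math                  16
7     11        3  Math                  14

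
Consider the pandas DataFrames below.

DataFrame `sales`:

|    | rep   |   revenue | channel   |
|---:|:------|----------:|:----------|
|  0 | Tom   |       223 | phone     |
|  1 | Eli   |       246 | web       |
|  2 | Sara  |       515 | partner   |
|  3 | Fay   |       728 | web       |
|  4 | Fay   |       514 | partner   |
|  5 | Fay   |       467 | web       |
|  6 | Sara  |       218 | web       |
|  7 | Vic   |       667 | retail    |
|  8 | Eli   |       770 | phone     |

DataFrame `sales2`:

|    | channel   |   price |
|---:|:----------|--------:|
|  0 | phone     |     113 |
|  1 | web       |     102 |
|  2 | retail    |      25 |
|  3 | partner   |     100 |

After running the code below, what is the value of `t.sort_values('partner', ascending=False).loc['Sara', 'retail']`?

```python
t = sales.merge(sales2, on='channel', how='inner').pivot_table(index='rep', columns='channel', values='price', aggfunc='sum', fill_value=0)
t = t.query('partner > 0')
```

merge on 'channel' (how='inner') → 9 rows:
    rep  revenue  channel  price
0   Tom      223    phone    113
1   Eli      246      web    102
2  Sara      515  partner    100
3   Fay      728      web    102
4   Fay      514  partner    100
5   Fay      467      web    102
6  Sara      218      web    102
7   Vic      667   retail     25
8   Eli      770    phone    113
pivot: rows=rep, cols=channel, sum(price):
channel  partner  phone  retail  web
rep                                 
Eli            0    113       0  102
Fay          100      0       0  204
Sara         100      0       0  102
Tom            0    113       0    0
Vic            0      0      25    0
filter rows where partner > 0:
channel  partner  phone  retail  web
rep                                 
Fay          100      0       0  204
Sara         100      0       0  102
sort by partner descending:
channel  partner  phone  retail  web
rep                                 
Fay          100      0       0  204
Sara         100      0       0  102
Hence 0.

0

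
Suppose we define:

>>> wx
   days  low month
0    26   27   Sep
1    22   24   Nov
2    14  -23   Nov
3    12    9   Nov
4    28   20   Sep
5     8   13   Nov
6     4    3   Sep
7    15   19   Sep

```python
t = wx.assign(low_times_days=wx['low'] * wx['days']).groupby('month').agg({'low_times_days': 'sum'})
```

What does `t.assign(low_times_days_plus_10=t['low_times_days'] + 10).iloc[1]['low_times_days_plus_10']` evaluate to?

1569

add column low_times_days = wx['low'] * wx['days']:
   days  low month  low_times_days
0    26   27   Sep             702
1    22   24   Nov             528
2    14  -23   Nov            -322
3    12    9   Nov             108
4    28   20   Sep             560
5     8   13   Nov             104
6     4    3   Sep              12
7    15   19   Sep             285
group by month, sum of low_times_days:
       low_times_days
month                
Nov               418
Sep              1559
add column low_times_days_plus_10 = t['low_times_days'] + 10:
       low_times_days  low_times_days_plus_10
month                                        
Nov               418                     428
Sep              1559                    1569
Hence 1569.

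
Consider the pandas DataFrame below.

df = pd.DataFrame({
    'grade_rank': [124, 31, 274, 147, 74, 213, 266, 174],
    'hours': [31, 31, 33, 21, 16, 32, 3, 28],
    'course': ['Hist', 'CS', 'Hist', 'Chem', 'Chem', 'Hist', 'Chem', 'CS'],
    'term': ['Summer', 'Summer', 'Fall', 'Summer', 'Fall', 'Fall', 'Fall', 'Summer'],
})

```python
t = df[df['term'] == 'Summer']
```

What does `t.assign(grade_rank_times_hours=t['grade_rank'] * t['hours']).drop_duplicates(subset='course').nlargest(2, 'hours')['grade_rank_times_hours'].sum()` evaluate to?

filter rows where term == 'Summer':
   grade_rank  hours course    term
0         124     31   Hist  Summer
1          31     31     CS  Summer
3         147     21   Chem  Summer
7         174     28     CS  Summer
add column grade_rank_times_hours = t['grade_rank'] * t['hours']:
   grade_rank  hours course    term  grade_rank_times_hours
0         124     31   Hist  Summer                    3844
1          31     31     CS  Summer                     961
3         147     21   Chem  Summer                    3087
7         174     28     CS  Summer                    4872
drop duplicate course (keep=first):
   grade_rank  hours course    term  grade_rank_times_hours
0         124     31   Hist  Summer                    3844
1          31     31     CS  Summer                     961
3         147     21   Chem  Summer                    3087
take 2 rows with largest hours:
   grade_rank  hours course    term  grade_rank_times_hours
0         124     31   Hist  Summer                    3844
1          31     31     CS  Summer                     961
Hence 4805.

4805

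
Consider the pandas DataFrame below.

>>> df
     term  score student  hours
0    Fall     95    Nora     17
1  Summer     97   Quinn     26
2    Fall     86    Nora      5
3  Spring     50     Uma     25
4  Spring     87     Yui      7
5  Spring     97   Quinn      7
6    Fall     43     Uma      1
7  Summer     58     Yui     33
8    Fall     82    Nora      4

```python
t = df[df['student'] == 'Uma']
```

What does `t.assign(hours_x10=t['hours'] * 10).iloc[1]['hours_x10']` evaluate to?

10

filter rows where student == 'Uma':
     term  score student  hours
3  Spring     50     Uma     25
6    Fall     43     Uma      1
add column hours_x10 = t['hours'] * 10:
     term  score student  hours  hours_x10
3  Spring     50     Uma     25        250
6    Fall     43     Uma      1         10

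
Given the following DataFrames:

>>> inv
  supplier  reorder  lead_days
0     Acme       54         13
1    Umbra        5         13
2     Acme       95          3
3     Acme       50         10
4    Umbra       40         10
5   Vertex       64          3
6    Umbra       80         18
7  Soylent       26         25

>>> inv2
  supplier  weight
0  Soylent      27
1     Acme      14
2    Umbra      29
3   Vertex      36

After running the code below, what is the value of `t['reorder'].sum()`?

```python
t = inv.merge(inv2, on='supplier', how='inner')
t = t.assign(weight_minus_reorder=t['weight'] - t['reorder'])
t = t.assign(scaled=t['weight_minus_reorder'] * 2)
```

merge on 'supplier' (how='inner') → 8 rows:
  supplier  reorder  lead_days  weight
0     Acme       54         13      14
1    Umbra        5         13      29
2     Acme       95          3      14
3     Acme       50         10      14
4    Umbra       40         10      29
5   Vertex       64          3      36
6    Umbra       80         18      29
7  Soylent       26         25      27
add column weight_minus_reorder = t['weight'] - t['reorder']:
  supplier  reorder  lead_days  weight  weight_minus_reorder
0     Acme       54         13      14                   -40
1    Umbra        5         13      29                    24
2     Acme       95          3      14                   -81
3     Acme       50         10      14                   -36
4    Umbra       40         10      29                   -11
5   Vertex       64          3      36                   -28
6    Umbra       80         18      29                   -51
7  Soylent       26         25      27                     1
add column scaled = t['weight_minus_reorder'] * 2:
  supplier  reorder  lead_days  weight  weight_minus_reorder  scaled
0     Acme       54         13      14                   -40     -80
1    Umbra        5         13      29                    24      48
2     Acme       95          3      14                   -81    -162
3     Acme       50         10      14                   -36     -72
4    Umbra       40         10      29                   -11     -22
5   Vertex       64          3      36                   -28     -56
6    Umbra       80         18      29                   -51    -102
7  Soylent       26         25      27                     1       2
sum of column 'reorder' → 414

414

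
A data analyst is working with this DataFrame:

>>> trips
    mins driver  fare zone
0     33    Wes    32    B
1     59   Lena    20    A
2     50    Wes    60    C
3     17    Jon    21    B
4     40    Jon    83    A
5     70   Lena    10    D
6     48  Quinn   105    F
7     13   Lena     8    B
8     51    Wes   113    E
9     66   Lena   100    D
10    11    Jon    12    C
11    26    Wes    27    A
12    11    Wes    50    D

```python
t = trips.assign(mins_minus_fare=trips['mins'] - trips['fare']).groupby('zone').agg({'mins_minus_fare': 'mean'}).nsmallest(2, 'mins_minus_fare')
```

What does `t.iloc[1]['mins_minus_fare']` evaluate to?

add column mins_minus_fare = trips['mins'] - trips['fare']:
    mins driver  fare zone  mins_minus_fare
0     33    Wes    32    B                1
1     59   Lena    20    A               39
2     50    Wes    60    C              -10
3     17    Jon    21    B               -4
4     40    Jon    83    A              -43
5     70   Lena    10    D               60
6     48  Quinn   105    F              -57
7     13   Lena     8    B                5
8     51    Wes   113    E              -62
9     66   Lena   100    D              -34
10    11    Jon    12    C               -1
11    26    Wes    27    A               -1
12    11    Wes    50    D              -39
group by zone, mean of mins_minus_fare:
      mins_minus_fare
zone                 
A           -1.666667
B            0.666667
C           -5.500000
D           -4.333333
E          -62.000000
F          -57.000000
take 2 rows with smallest mins_minus_fare:
      mins_minus_fare
zone                 
E               -62.0
F               -57.0
Then the value at position 1, column 'mins_minus_fare': -57.0

-57.0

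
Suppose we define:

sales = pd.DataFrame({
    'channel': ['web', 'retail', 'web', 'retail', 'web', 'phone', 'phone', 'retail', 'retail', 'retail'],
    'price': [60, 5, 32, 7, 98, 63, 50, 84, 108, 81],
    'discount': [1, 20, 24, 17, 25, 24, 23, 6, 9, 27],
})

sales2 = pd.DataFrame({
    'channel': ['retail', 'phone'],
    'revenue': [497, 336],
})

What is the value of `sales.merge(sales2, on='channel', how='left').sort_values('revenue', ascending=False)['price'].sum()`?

588

merge on 'channel' (how='left') → 10 rows:
  channel  price  discount  revenue
0     web     60         1      NaN
1  retail      5        20    497.0
2     web     32        24      NaN
3  retail      7        17    497.0
4     web     98        25      NaN
5   phone     63        24    336.0
6   phone     50        23    336.0
7  retail     84         6    497.0
8  retail    108         9    497.0
9  retail     81        27    497.0
sort by revenue descending:
  channel  price  discount  revenue
1  retail      5        20    497.0
3  retail      7        17    497.0
7  retail     84         6    497.0
8  retail    108         9    497.0
9  retail     81        27    497.0
5   phone     63        24    336.0
6   phone     50        23    336.0
0     web     60         1      NaN
2     web     32        24      NaN
4     web     98        25      NaN
The sum of column 'price' is 588.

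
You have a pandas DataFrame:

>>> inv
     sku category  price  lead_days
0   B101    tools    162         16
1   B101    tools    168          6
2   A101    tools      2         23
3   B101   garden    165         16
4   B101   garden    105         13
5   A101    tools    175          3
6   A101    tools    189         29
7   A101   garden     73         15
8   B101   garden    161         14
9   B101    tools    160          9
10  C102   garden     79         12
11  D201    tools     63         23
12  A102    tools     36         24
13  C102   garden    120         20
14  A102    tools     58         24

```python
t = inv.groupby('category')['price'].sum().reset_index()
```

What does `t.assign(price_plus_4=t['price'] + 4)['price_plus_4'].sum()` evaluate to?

1724

group by category, sum of price:
category
garden     703
tools     1013
Name: price, dtype: int64
reset_index():
  category  price
0   garden    703
1    tools   1013
add column price_plus_4 = t['price'] + 4:
  category  price  price_plus_4
0   garden    703           707
1    tools   1013          1017
Hence 1724.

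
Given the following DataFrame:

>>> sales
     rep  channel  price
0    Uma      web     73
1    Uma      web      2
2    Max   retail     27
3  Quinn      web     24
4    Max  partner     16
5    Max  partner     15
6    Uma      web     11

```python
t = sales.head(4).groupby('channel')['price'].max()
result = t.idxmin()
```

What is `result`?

take first 4 rows:
     rep channel  price
0    Uma     web     73
1    Uma     web      2
2    Max  retail     27
3  Quinn     web     24
group by channel, max of price:
channel
retail    27
web       73
Name: price, dtype: int64
label with the smallest value → retail

retail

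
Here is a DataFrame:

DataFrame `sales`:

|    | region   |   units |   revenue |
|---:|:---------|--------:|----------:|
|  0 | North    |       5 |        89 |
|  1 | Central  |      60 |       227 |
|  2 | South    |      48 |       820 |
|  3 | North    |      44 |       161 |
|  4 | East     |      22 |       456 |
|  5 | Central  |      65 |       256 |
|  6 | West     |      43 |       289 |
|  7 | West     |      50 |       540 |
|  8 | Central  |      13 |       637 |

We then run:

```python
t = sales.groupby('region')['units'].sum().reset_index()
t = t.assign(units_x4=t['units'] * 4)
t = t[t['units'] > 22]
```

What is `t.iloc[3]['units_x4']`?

372

group by region, sum of units:
region
Central    138
East        22
North       49
South       48
West        93
Name: units, dtype: int64
reset_index():
    region  units
0  Central    138
1     East     22
2    North     49
3    South     48
4     West     93
add column units_x4 = t['units'] * 4:
    region  units  units_x4
0  Central    138       552
1     East     22        88
2    North     49       196
3    South     48       192
4     West     93       372
filter rows where units > 22:
    region  units  units_x4
0  Central    138       552
2    North     49       196
3    South     48       192
4     West     93       372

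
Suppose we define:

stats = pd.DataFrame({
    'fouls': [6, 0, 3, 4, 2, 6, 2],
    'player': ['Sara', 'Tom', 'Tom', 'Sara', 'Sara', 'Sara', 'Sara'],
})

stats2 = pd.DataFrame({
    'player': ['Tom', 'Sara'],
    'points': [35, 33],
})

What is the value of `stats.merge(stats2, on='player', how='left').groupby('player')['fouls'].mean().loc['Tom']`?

merge on 'player' (how='left') → 7 rows:
   fouls player  points
0      6   Sara      33
1      0    Tom      35
2      3    Tom      35
3      4   Sara      33
4      2   Sara      33
5      6   Sara      33
6      2   Sara      33
group by player, mean of fouls:
player
Sara    4.0
Tom     1.5
Name: fouls, dtype: float64

1.5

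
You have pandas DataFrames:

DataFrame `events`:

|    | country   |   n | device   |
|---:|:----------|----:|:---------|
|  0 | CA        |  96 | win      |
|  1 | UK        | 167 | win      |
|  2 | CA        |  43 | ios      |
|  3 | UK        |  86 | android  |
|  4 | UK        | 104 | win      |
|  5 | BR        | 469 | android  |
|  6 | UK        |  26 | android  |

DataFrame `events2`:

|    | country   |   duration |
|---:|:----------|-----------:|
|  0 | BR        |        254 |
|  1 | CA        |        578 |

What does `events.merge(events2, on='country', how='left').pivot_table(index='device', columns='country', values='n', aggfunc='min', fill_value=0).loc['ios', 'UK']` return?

merge on 'country' (how='left') → 7 rows:
  country    n   device  duration
0      CA   96      win     578.0
1      UK  167      win       NaN
2      CA   43      ios     578.0
3      UK   86  android       NaN
4      UK  104      win       NaN
5      BR  469  android     254.0
6      UK   26  android       NaN
pivot: rows=device, cols=country, min(n):
country   BR  CA   UK
device               
android  469   0   26
ios        0  43    0
win        0  96  104
Hence 0.

0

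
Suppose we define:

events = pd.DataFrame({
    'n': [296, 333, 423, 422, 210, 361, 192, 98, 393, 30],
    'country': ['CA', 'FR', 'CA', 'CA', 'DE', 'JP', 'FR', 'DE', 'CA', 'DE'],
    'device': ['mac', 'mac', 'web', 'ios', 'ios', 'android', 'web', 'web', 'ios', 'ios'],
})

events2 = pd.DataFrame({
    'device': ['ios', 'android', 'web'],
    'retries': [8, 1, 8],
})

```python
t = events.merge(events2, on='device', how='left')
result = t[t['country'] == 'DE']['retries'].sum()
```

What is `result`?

24.0

merge on 'device' (how='left') → 10 rows:
     n country   device  retries
0  296      CA      mac      NaN
1  333      FR      mac      NaN
2  423      CA      web      8.0
3  422      CA      ios      8.0
4  210      DE      ios      8.0
5  361      JP  android      1.0
6  192      FR      web      8.0
7   98      DE      web      8.0
8  393      CA      ios      8.0
9   30      DE      ios      8.0
filter rows where country == 'DE':
     n country device  retries
4  210      DE    ios      8.0
7   98      DE    web      8.0
9   30      DE    ios      8.0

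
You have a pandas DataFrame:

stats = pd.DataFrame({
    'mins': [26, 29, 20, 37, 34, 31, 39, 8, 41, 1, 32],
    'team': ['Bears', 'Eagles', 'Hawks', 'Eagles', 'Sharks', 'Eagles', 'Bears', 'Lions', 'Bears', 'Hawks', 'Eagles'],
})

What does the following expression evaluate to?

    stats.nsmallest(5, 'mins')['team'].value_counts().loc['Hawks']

2

take 5 rows with smallest mins:
   mins    team
9     1   Hawks
7     8   Lions
2    20   Hawks
0    26   Bears
1    29  Eagles
value_counts of team:
team
Hawks     2
Lions     1
Bears     1
Eagles    1
Name: count, dtype: int64
Then the value at index 'Hawks': 2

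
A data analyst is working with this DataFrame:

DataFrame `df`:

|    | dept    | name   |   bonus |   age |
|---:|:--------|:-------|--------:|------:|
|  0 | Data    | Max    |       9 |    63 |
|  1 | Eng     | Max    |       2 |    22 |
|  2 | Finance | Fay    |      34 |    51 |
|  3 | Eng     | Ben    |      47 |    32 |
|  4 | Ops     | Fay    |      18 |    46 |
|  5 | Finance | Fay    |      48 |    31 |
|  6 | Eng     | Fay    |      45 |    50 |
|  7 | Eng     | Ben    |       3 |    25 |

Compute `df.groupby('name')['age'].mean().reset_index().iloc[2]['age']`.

group by name, mean of age:
name
Ben    28.5
Fay    44.5
Max    42.5
Name: age, dtype: float64
reset_index():
  name   age
0  Ben  28.5
1  Fay  44.5
2  Max  42.5

42.5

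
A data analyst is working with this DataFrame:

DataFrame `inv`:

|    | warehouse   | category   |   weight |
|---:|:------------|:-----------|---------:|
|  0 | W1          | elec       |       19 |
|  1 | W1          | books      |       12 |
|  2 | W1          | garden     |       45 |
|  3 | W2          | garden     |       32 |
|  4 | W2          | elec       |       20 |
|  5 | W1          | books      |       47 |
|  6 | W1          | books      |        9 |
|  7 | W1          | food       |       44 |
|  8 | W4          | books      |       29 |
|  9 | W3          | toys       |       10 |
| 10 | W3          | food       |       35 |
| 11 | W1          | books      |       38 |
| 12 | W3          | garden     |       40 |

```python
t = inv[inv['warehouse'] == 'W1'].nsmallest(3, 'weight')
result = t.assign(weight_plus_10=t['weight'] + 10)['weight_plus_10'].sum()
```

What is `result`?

filter rows where warehouse == 'W1':
   warehouse category  weight
0         W1     elec      19
1         W1    books      12
2         W1   garden      45
5         W1    books      47
6         W1    books       9
7         W1     food      44
11        W1    books      38
take 3 rows with smallest weight:
  warehouse category  weight
6        W1    books       9
1        W1    books      12
0        W1     elec      19
add column weight_plus_10 = t['weight'] + 10:
  warehouse category  weight  weight_plus_10
6        W1    books       9              19
1        W1    books      12              22
0        W1     elec      19              29

70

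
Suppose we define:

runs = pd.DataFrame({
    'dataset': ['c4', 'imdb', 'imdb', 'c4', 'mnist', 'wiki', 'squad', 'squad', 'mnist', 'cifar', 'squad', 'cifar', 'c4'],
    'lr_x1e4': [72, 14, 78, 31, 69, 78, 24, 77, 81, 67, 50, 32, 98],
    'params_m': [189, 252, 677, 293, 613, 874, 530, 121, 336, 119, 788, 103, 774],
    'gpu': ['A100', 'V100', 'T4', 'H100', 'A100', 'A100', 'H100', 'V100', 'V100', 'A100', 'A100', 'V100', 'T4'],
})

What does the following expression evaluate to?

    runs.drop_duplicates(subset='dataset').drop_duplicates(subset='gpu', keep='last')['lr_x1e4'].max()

drop duplicate dataset (keep=first):
  dataset  lr_x1e4  params_m   gpu
0      c4       72       189  A100
1    imdb       14       252  V100
4   mnist       69       613  A100
5    wiki       78       874  A100
6   squad       24       530  H100
9   cifar       67       119  A100
drop duplicate gpu (keep=last):
  dataset  lr_x1e4  params_m   gpu
1    imdb       14       252  V100
6   squad       24       530  H100
9   cifar       67       119  A100
Hence 67.

67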